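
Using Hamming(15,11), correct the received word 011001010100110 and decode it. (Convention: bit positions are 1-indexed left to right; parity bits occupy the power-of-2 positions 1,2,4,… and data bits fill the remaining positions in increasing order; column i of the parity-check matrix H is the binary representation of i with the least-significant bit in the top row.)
Syndrome s = H · r^T (mod 2), r = 011001010100110:
  s[0] = (101010101010101)·(011001010100110) mod 2 = 0+0+1+0+0+0+0+0+0+0+0+0+1+0+0 mod 2 = 0
  s[1] = (011001100110011)·(011001010100110) mod 2 = 0+1+1+0+0+1+0+0+0+1+0+0+0+1+0 mod 2 = 1
  s[2] = (000111100001111)·(011001010100110) mod 2 = 0+0+0+0+0+1+0+0+0+0+0+0+1+1+0 mod 2 = 1
  s[3] = (000000011111111)·(011001010100110) mod 2 = 0+0+0+0+0+0+0+1+0+1+0+0+1+1+0 mod 2 = 0
Syndrome = 0110
Column 6 of H equals this syndrome → error at bit 6 (1-indexed).
Flip bit 6: 011001010100110 → 011000010100110
Extract data bits at positions {3,5,6,7,9,10,11,12,13,14,15}: 10000100110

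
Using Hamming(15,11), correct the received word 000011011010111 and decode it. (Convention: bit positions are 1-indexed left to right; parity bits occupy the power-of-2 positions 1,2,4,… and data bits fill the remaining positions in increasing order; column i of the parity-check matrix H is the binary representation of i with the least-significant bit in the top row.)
Syndrome s = H · r^T (mod 2), r = 000011011010111:
  s[0] = (101010101010101)·(000011011010111) mod 2 = 0+0+0+0+1+0+0+0+1+0+1+0+1+0+1 mod 2 = 1
  s[1] = (011001100110011)·(000011011010111) mod 2 = 0+0+0+0+0+1+0+0+0+0+1+0+0+1+1 mod 2 = 0
  s[2] = (000111100001111)·(000011011010111) mod 2 = 0+0+0+0+1+1+0+0+0+0+0+0+1+1+1 mod 2 = 1
  s[3] = (000000011111111)·(000011011010111) mod 2 = 0+0+0+0+0+0+0+1+1+0+1+0+1+1+1 mod 2 = 0
Syndrome = 1010
Column 5 of H equals this syndrome → error at bit 5 (1-indexed).
Flip bit 5: 000011011010111 → 000001011010111
Extract data bits at positions {3,5,6,7,9,10,11,12,13,14,15}: 00101010111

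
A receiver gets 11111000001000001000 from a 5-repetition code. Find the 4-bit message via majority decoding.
Split into 5-bit blocks and majority-vote each:
  block 1 = 11111: 5 ones, 0 zeros → 1
  block 2 = 00000: 0 ones, 5 zeros → 0
  block 3 = 10000: 1 ones, 4 zeros → 0
  block 4 = 01000: 1 ones, 4 zeros → 0
Decoded = 1000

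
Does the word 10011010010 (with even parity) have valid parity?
Sum of all bits: 1+0+0+1+1+0+1+0+0+1+0 = 5; 5 mod 2 = 1. Result is 1 → parity error detected.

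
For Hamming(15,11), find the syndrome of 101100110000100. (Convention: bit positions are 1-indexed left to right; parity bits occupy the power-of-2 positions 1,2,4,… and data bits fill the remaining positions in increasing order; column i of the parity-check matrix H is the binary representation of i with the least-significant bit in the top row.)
Syndrome s = H · r^T (mod 2), r = 101100110000100:
  s[0] = (101010101010101)·(101100110000100) mod 2 = 1+0+1+0+0+0+1+0+0+0+0+0+1+0+0 mod 2 = 0
  s[1] = (011001100110011)·(101100110000100) mod 2 = 0+0+1+0+0+0+1+0+0+0+0+0+0+0+0 mod 2 = 0
  s[2] = (000111100001111)·(101100110000100) mod 2 = 0+0+0+1+0+0+1+0+0+0+0+0+1+0+0 mod 2 = 1
  s[3] = (000000011111111)·(101100110000100) mod 2 = 0+0+0+0+0+0+0+1+0+0+0+0+1+0+0 mod 2 = 0
Syndrome = 0010
Non-zero syndrome: error at position 4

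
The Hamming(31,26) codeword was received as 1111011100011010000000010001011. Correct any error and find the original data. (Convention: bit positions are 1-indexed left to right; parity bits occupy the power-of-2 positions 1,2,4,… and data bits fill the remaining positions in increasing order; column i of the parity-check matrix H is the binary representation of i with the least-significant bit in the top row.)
Syndrome s = H · r^T (mod 2), r = 1111011100011010000000010001011:
  s[0] = (1010101010101010101010101010101)·(1111011100011010000000010001011) mod 2 = 1+0+1+0+0+0+1+0+0+0+0+0+1+0+1+0+0+0+0+0+0+0+0+0+0+0+0+0+0+0+1 mod 2 = 0
  s[1] = (0110011001100110011001100110011)·(1111011100011010000000010001011) mod 2 = 0+1+1+0+0+1+1+0+0+0+0+0+0+0+1+0+0+0+0+0+0+0+0+0+0+0+0+0+0+1+1 mod 2 = 1
  s[2] = (0001111000011110000111100001111)·(1111011100011010000000010001011) mod 2 = 0+0+0+1+0+1+1+0+0+0+0+1+1+0+1+0+0+0+0+0+0+0+0+0+0+0+0+1+0+1+1 mod 2 = 1
  s[3] = (0000000111111110000000011111111)·(1111011100011010000000010001011) mod 2 = 0+0+0+0+0+0+0+1+0+0+0+1+1+0+1+0+0+0+0+0+0+0+0+1+0+0+0+1+0+1+1 mod 2 = 0
  s[4] = (0000000000000001111111111111111)·(1111011100011010000000010001011) mod 2 = 0+0+0+0+0+0+0+0+0+0+0+0+0+0+0+0+0+0+0+0+0+0+0+1+0+0+0+1+0+1+1 mod 2 = 0
Syndrome = 01100
Column 6 of H equals this syndrome → error at bit 6 (1-indexed).
Flip bit 6: 1111011100011010000000010001011 → 1111001100011010000000010001011
Extract data bits at positions {3,5,6,7,9,10,11,12,13,14,15,17,18,19,20,21,22,23,24,25,26,27,28,29,30,31}: 10010001101000000010001011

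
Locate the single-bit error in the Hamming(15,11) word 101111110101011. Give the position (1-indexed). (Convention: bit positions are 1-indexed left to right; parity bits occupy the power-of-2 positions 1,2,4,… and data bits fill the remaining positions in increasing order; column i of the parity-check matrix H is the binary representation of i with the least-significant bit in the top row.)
Syndrome s = H · r^T (mod 2), r = 101111110101011:
  s[0] = (101010101010101)·(101111110101011) mod 2 = 1+0+1+0+1+0+1+0+0+0+0+0+0+0+1 mod 2 = 1
  s[1] = (011001100110011)·(101111110101011) mod 2 = 0+0+1+0+0+1+1+0+0+1+0+0+0+1+1 mod 2 = 0
  s[2] = (000111100001111)·(101111110101011) mod 2 = 0+0+0+1+1+1+1+0+0+0+0+1+0+1+1 mod 2 = 1
  s[3] = (000000011111111)·(101111110101011) mod 2 = 0+0+0+0+0+0+0+1+0+1+0+1+0+1+1 mod 2 = 1
Syndrome = 1011
Column i of H is the binary representation of i, so the syndrome is the binary index of the flipped bit.
Read s = 1011 with s[0] as LSB: 1·2^0 + 0·2^1 + 1·2^2 + 1·2^3 = 13.
Error is at bit position 13.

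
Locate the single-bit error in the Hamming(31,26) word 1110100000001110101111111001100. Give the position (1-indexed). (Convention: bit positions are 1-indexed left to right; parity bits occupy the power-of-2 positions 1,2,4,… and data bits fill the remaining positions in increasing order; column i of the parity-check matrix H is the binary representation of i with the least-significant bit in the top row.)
Syndrome s = H · r^T (mod 2), r = 1110100000001110101111111001100:
  s[0] = (1010101010101010101010101010101)·(1110100000001110101111111001100) mod 2 = 1+0+1+0+1+0+0+0+0+0+0+0+1+0+1+0+1+0+1+0+1+0+1+0+1+0+0+0+1+0+0 mod 2 = 1
  s[1] = (0110011001100110011001100110011)·(1110100000001110101111111001100) mod 2 = 0+1+1+0+0+0+0+0+0+0+0+0+0+1+1+0+0+0+1+0+0+1+1+0+0+0+0+0+0+0+0 mod 2 = 1
  s[2] = (0001111000011110000111100001111)·(1110100000001110101111111001100) mod 2 = 0+0+0+0+1+0+0+0+0+0+0+0+1+1+1+0+0+0+0+1+1+1+1+0+0+0+0+1+1+0+0 mod 2 = 0
  s[3] = (0000000111111110000000011111111)·(1110100000001110101111111001100) mod 2 = 0+0+0+0+0+0+0+0+0+0+0+0+1+1+1+0+0+0+0+0+0+0+0+1+1+0+0+1+1+0+0 mod 2 = 1
  s[4] = (0000000000000001111111111111111)·(1110100000001110101111111001100) mod 2 = 0+0+0+0+0+0+0+0+0+0+0+0+0+0+0+0+1+0+1+1+1+1+1+1+1+0+0+1+1+0+0 mod 2 = 0
Syndrome = 11010
Column i of H is the binary representation of i, so the syndrome is the binary index of the flipped bit.
Read s = 11010 with s[0] as LSB: 1·2^0 + 1·2^1 + 0·2^2 + 1·2^3 + 0·2^4 = 11.
Error is at bit position 11.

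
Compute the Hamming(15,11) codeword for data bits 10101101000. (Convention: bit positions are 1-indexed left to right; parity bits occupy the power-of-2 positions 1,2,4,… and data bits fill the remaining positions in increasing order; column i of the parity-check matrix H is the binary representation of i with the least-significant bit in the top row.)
Codeword c = d · G (mod 2), d = 10101101000:
  c[0] = d·G[:,0] = (10101101000)·(11011010101) mod 2 = 1+0+0+0+1+0+0+0+0+0+0 mod 2 = 0
  c[1] = d·G[:,1] = (10101101000)·(10110110011) mod 2 = 1+0+1+0+0+1+0+0+0+0+0 mod 2 = 1
  c[2] = d·G[:,2] = (10101101000)·(10000000000) mod 2 = 1+0+0+0+0+0+0+0+0+0+0 mod 2 = 1
  c[3] = d·G[:,3] = (10101101000)·(01110001111) mod 2 = 0+0+1+0+0+0+0+1+0+0+0 mod 2 = 0
  c[4] = d·G[:,4] = (10101101000)·(01000000000) mod 2 = 0+0+0+0+0+0+0+0+0+0+0 mod 2 = 0
  c[5] = d·G[:,5] = (10101101000)·(00100000000) mod 2 = 0+0+1+0+0+0+0+0+0+0+0 mod 2 = 1
  c[6] = d·G[:,6] = (10101101000)·(00010000000) mod 2 = 0+0+0+0+0+0+0+0+0+0+0 mod 2 = 0
  c[7] = d·G[:,7] = (10101101000)·(00001111111) mod 2 = 0+0+0+0+1+1+0+1+0+0+0 mod 2 = 1
  c[8] = d·G[:,8] = (10101101000)·(00001000000) mod 2 = 0+0+0+0+1+0+0+0+0+0+0 mod 2 = 1
  c[9] = d·G[:,9] = (10101101000)·(00000100000) mod 2 = 0+0+0+0+0+1+0+0+0+0+0 mod 2 = 1
  c[10] = d·G[:,10] = (10101101000)·(00000010000) mod 2 = 0+0+0+0+0+0+0+0+0+0+0 mod 2 = 0
  c[11] = d·G[:,11] = (10101101000)·(00000001000) mod 2 = 0+0+0+0+0+0+0+1+0+0+0 mod 2 = 1
  c[12] = d·G[:,12] = (10101101000)·(00000000100) mod 2 = 0+0+0+0+0+0+0+0+0+0+0 mod 2 = 0
  c[13] = d·G[:,13] = (10101101000)·(00000000010) mod 2 = 0+0+0+0+0+0+0+0+0+0+0 mod 2 = 0
  c[14] = d·G[:,14] = (10101101000)·(00000000001) mod 2 = 0+0+0+0+0+0+0+0+0+0+0 mod 2 = 0
Codeword = 011001011101000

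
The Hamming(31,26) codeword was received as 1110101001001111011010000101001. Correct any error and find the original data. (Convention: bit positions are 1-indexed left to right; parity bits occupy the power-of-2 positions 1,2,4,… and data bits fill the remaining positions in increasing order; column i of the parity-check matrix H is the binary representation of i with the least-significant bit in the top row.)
Syndrome s = H · r^T (mod 2), r = 1110101001001111011010000101001:
  s[0] = (1010101010101010101010101010101)·(1110101001001111011010000101001) mod 2 = 1+0+1+0+1+0+1+0+0+0+0+0+1+0+1+0+0+0+1+0+1+0+0+0+0+0+0+0+0+0+1 mod 2 = 1
  s[1] = (0110011001100110011001100110011)·(1110101001001111011010000101001) mod 2 = 0+1+1+0+0+0+1+0+0+1+0+0+0+1+1+0+0+1+1+0+0+0+0+0+0+1+0+0+0+0+1 mod 2 = 0
  s[2] = (0001111000011110000111100001111)·(1110101001001111011010000101001) mod 2 = 0+0+0+0+1+0+1+0+0+0+0+0+1+1+1+0+0+0+0+0+1+0+0+0+0+0+0+1+0+0+1 mod 2 = 0
  s[3] = (0000000111111110000000011111111)·(1110101001001111011010000101001) mod 2 = 0+0+0+0+0+0+0+0+0+1+0+0+1+1+1+0+0+0+0+0+0+0+0+0+0+1+0+1+0+0+1 mod 2 = 1
  s[4] = (0000000000000001111111111111111)·(1110101001001111011010000101001) mod 2 = 0+0+0+0+0+0+0+0+0+0+0+0+0+0+0+1+0+1+1+0+1+0+0+0+0+1+0+1+0+0+1 mod 2 = 1
Syndrome = 10011
Column 25 of H equals this syndrome → error at bit 25 (1-indexed).
Flip bit 25: 1110101001001111011010000101001 → 1110101001001111011010001101001
Extract data bits at positions {3,5,6,7,9,10,11,12,13,14,15,17,18,19,20,21,22,23,24,25,26,27,28,29,30,31}: 11010100111011010001101001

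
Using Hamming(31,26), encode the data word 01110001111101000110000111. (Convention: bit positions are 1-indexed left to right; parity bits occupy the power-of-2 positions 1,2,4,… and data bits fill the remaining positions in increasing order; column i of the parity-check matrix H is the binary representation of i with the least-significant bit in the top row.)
Codeword c = d · G (mod 2), d = 01110001111101000110000111:
  c[0] = d·G[:,0] = (01110001111101000110000111)·(11011010101101010101010101) mod 2 = 0+1+0+1+0+0+0+0+1+0+1+1+0+1+0+0+0+1+0+0+0+0+0+1+0+1 mod 2 = 1
  c[1] = d·G[:,1] = (01110001111101000110000111)·(10110110011011001100110011) mod 2 = 0+0+1+1+0+0+0+0+0+1+1+0+0+1+0+0+0+1+0+0+0+0+0+0+1+1 mod 2 = 0
  c[2] = d·G[:,2] = (01110001111101000110000111)·(10000000000000000000000000) mod 2 = 0+0+0+0+0+0+0+0+0+0+0+0+0+0+0+0+0+0+0+0+0+0+0+0+0+0 mod 2 = 0
  c[3] = d·G[:,3] = (01110001111101000110000111)·(01110001111000111100001111) mod 2 = 0+1+1+1+0+0+0+1+1+1+1+0+0+0+0+0+0+1+0+0+0+0+0+1+1+1 mod 2 = 1
  c[4] = d·G[:,4] = (01110001111101000110000111)·(01000000000000000000000000) mod 2 = 0+1+0+0+0+0+0+0+0+0+0+0+0+0+0+0+0+0+0+0+0+0+0+0+0+0 mod 2 = 1
  c[5] = d·G[:,5] = (01110001111101000110000111)·(00100000000000000000000000) mod 2 = 0+0+1+0+0+0+0+0+0+0+0+0+0+0+0+0+0+0+0+0+0+0+0+0+0+0 mod 2 = 1
  c[6] = d·G[:,6] = (01110001111101000110000111)·(00010000000000000000000000) mod 2 = 0+0+0+1+0+0+0+0+0+0+0+0+0+0+0+0+0+0+0+0+0+0+0+0+0+0 mod 2 = 1
  c[7] = d·G[:,7] = (01110001111101000110000111)·(00001111111000000011111111) mod 2 = 0+0+0+0+0+0+0+1+1+1+1+0+0+0+0+0+0+0+1+0+0+0+0+1+1+1 mod 2 = 0
  c[8] = d·G[:,8] = (01110001111101000110000111)·(00001000000000000000000000) mod 2 = 0+0+0+0+0+0+0+0+0+0+0+0+0+0+0+0+0+0+0+0+0+0+0+0+0+0 mod 2 = 0
  c[9] = d·G[:,9] = (01110001111101000110000111)·(00000100000000000000000000) mod 2 = 0+0+0+0+0+0+0+0+0+0+0+0+0+0+0+0+0+0+0+0+0+0+0+0+0+0 mod 2 = 0
  c[10] = d·G[:,10] = (01110001111101000110000111)·(00000010000000000000000000) mod 2 = 0+0+0+0+0+0+0+0+0+0+0+0+0+0+0+0+0+0+0+0+0+0+0+0+0+0 mod 2 = 0
  c[11] = d·G[:,11] = (01110001111101000110000111)·(00000001000000000000000000) mod 2 = 0+0+0+0+0+0+0+1+0+0+0+0+0+0+0+0+0+0+0+0+0+0+0+0+0+0 mod 2 = 1
  c[12] = d·G[:,12] = (01110001111101000110000111)·(00000000100000000000000000) mod 2 = 0+0+0+0+0+0+0+0+1+0+0+0+0+0+0+0+0+0+0+0+0+0+0+0+0+0 mod 2 = 1
  c[13] = d·G[:,13] = (01110001111101000110000111)·(00000000010000000000000000) mod 2 = 0+0+0+0+0+0+0+0+0+1+0+0+0+0+0+0+0+0+0+0+0+0+0+0+0+0 mod 2 = 1
  c[14] = d·G[:,14] = (01110001111101000110000111)·(00000000001000000000000000) mod 2 = 0+0+0+0+0+0+0+0+0+0+1+0+0+0+0+0+0+0+0+0+0+0+0+0+0+0 mod 2 = 1
  c[15] = d·G[:,15] = (01110001111101000110000111)·(00000000000111111111111111) mod 2 = 0+0+0+0+0+0+0+0+0+0+0+1+0+1+0+0+0+1+1+0+0+0+0+1+1+1 mod 2 = 1
  c[16] = d·G[:,16] = (01110001111101000110000111)·(00000000000100000000000000) mod 2 = 0+0+0+0+0+0+0+0+0+0+0+1+0+0+0+0+0+0+0+0+0+0+0+0+0+0 mod 2 = 1
  c[17] = d·G[:,17] = (01110001111101000110000111)·(00000000000010000000000000) mod 2 = 0+0+0+0+0+0+0+0+0+0+0+0+0+0+0+0+0+0+0+0+0+0+0+0+0+0 mod 2 = 0
  c[18] = d·G[:,18] = (01110001111101000110000111)·(00000000000001000000000000) mod 2 = 0+0+0+0+0+0+0+0+0+0+0+0+0+1+0+0+0+0+0+0+0+0+0+0+0+0 mod 2 = 1
  c[19] = d·G[:,19] = (01110001111101000110000111)·(00000000000000100000000000) mod 2 = 0+0+0+0+0+0+0+0+0+0+0+0+0+0+0+0+0+0+0+0+0+0+0+0+0+0 mod 2 = 0
  c[20] = d·G[:,20] = (01110001111101000110000111)·(00000000000000010000000000) mod 2 = 0+0+0+0+0+0+0+0+0+0+0+0+0+0+0+0+0+0+0+0+0+0+0+0+0+0 mod 2 = 0
  c[21] = d·G[:,21] = (01110001111101000110000111)·(00000000000000001000000000) mod 2 = 0+0+0+0+0+0+0+0+0+0+0+0+0+0+0+0+0+0+0+0+0+0+0+0+0+0 mod 2 = 0
  c[22] = d·G[:,22] = (01110001111101000110000111)·(00000000000000000100000000) mod 2 = 0+0+0+0+0+0+0+0+0+0+0+0+0+0+0+0+0+1+0+0+0+0+0+0+0+0 mod 2 = 1
  c[23] = d·G[:,23] = (01110001111101000110000111)·(00000000000000000010000000) mod 2 = 0+0+0+0+0+0+0+0+0+0+0+0+0+0+0+0+0+0+1+0+0+0+0+0+0+0 mod 2 = 1
  c[24] = d·G[:,24] = (01110001111101000110000111)·(00000000000000000001000000) mod 2 = 0+0+0+0+0+0+0+0+0+0+0+0+0+0+0+0+0+0+0+0+0+0+0+0+0+0 mod 2 = 0
  c[25] = d·G[:,25] = (01110001111101000110000111)·(00000000000000000000100000) mod 2 = 0+0+0+0+0+0+0+0+0+0+0+0+0+0+0+0+0+0+0+0+0+0+0+0+0+0 mod 2 = 0
  c[26] = d·G[:,26] = (01110001111101000110000111)·(00000000000000000000010000) mod 2 = 0+0+0+0+0+0+0+0+0+0+0+0+0+0+0+0+0+0+0+0+0+0+0+0+0+0 mod 2 = 0
  c[27] = d·G[:,27] = (01110001111101000110000111)·(00000000000000000000001000) mod 2 = 0+0+0+0+0+0+0+0+0+0+0+0+0+0+0+0+0+0+0+0+0+0+0+0+0+0 mod 2 = 0
  c[28] = d·G[:,28] = (01110001111101000110000111)·(00000000000000000000000100) mod 2 = 0+0+0+0+0+0+0+0+0+0+0+0+0+0+0+0+0+0+0+0+0+0+0+1+0+0 mod 2 = 1
  c[29] = d·G[:,29] = (01110001111101000110000111)·(00000000000000000000000010) mod 2 = 0+0+0+0+0+0+0+0+0+0+0+0+0+0+0+0+0+0+0+0+0+0+0+0+1+0 mod 2 = 1
  c[30] = d·G[:,30] = (01110001111101000110000111)·(00000000000000000000000001) mod 2 = 0+0+0+0+0+0+0+0+0+0+0+0+0+0+0+0+0+0+0+0+0+0+0+0+0+1 mod 2 = 1
Codeword = 1001111000011111101000110000111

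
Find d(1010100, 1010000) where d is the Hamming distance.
XOR = 0000100, count of 1s = 1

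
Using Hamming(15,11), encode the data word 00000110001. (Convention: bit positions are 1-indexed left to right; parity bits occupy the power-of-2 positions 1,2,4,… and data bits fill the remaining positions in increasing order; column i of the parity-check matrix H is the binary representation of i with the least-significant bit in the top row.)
Codeword c = d · G (mod 2), d = 00000110001:
  c[0] = d·G[:,0] = (00000110001)·(11011010101) mod 2 = 0+0+0+0+0+0+1+0+0+0+1 mod 2 = 0
  c[1] = d·G[:,1] = (00000110001)·(10110110011) mod 2 = 0+0+0+0+0+1+1+0+0+0+1 mod 2 = 1
  c[2] = d·G[:,2] = (00000110001)·(10000000000) mod 2 = 0+0+0+0+0+0+0+0+0+0+0 mod 2 = 0
  c[3] = d·G[:,3] = (00000110001)·(01110001111) mod 2 = 0+0+0+0+0+0+0+0+0+0+1 mod 2 = 1
  c[4] = d·G[:,4] = (00000110001)·(01000000000) mod 2 = 0+0+0+0+0+0+0+0+0+0+0 mod 2 = 0
  c[5] = d·G[:,5] = (00000110001)·(00100000000) mod 2 = 0+0+0+0+0+0+0+0+0+0+0 mod 2 = 0
  c[6] = d·G[:,6] = (00000110001)·(00010000000) mod 2 = 0+0+0+0+0+0+0+0+0+0+0 mod 2 = 0
  c[7] = d·G[:,7] = (00000110001)·(00001111111) mod 2 = 0+0+0+0+0+1+1+0+0+0+1 mod 2 = 1
  c[8] = d·G[:,8] = (00000110001)·(00001000000) mod 2 = 0+0+0+0+0+0+0+0+0+0+0 mod 2 = 0
  c[9] = d·G[:,9] = (00000110001)·(00000100000) mod 2 = 0+0+0+0+0+1+0+0+0+0+0 mod 2 = 1
  c[10] = d·G[:,10] = (00000110001)·(00000010000) mod 2 = 0+0+0+0+0+0+1+0+0+0+0 mod 2 = 1
  c[11] = d·G[:,11] = (00000110001)·(00000001000) mod 2 = 0+0+0+0+0+0+0+0+0+0+0 mod 2 = 0
  c[12] = d·G[:,12] = (00000110001)·(00000000100) mod 2 = 0+0+0+0+0+0+0+0+0+0+0 mod 2 = 0
  c[13] = d·G[:,13] = (00000110001)·(00000000010) mod 2 = 0+0+0+0+0+0+0+0+0+0+0 mod 2 = 0
  c[14] = d·G[:,14] = (00000110001)·(00000000001) mod 2 = 0+0+0+0+0+0+0+0+0+0+1 mod 2 = 1
Codeword = 010100010110001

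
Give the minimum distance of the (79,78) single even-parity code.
d_min = 2 (flipping one data bit also flips the parity bit, so the two closest codewords differ in exactly 2 positions).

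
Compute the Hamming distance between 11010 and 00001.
XOR = 11011, count of 1s = 4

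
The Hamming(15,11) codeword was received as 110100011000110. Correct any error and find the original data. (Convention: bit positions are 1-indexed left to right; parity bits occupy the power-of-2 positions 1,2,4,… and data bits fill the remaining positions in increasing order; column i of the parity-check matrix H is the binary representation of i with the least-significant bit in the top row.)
Syndrome s = H · r^T (mod 2), r = 110100011000110:
  s[0] = (101010101010101)·(110100011000110) mod 2 = 1+0+0+0+0+0+0+0+1+0+0+0+1+0+0 mod 2 = 1
  s[1] = (011001100110011)·(110100011000110) mod 2 = 0+1+0+0+0+0+0+0+0+0+0+0+0+1+0 mod 2 = 0
  s[2] = (000111100001111)·(110100011000110) mod 2 = 0+0+0+1+0+0+0+0+0+0+0+0+1+1+0 mod 2 = 1
  s[3] = (000000011111111)·(110100011000110) mod 2 = 0+0+0+0+0+0+0+1+1+0+0+0+1+1+0 mod 2 = 0
Syndrome = 1010
Column 5 of H equals this syndrome → error at bit 5 (1-indexed).
Flip bit 5: 110100011000110 → 110110011000110
Extract data bits at positions {3,5,6,7,9,10,11,12,13,14,15}: 01001000110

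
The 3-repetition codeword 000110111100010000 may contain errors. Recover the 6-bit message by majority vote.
Split into 3-bit blocks and majority-vote each:
  block 1 = 000: 0 ones, 3 zeros → 0
  block 2 = 110: 2 ones, 1 zeros → 1
  block 3 = 111: 3 ones, 0 zeros → 1
  block 4 = 100: 1 ones, 2 zeros → 0
  block 5 = 010: 1 ones, 2 zeros → 0
  block 6 = 000: 0 ones, 3 zeros → 0
Decoded = 011000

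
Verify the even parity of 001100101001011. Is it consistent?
Sum of all bits: 0+0+1+1+0+0+1+0+1+0+0+1+0+1+1 = 7; 7 mod 2 = 1. Result is 1 → parity error detected.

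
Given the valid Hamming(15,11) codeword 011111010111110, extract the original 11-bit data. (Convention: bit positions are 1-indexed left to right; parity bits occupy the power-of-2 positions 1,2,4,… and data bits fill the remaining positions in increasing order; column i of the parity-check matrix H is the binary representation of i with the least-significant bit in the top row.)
Parity bits occupy power-of-2 positions; data bits are at positions {3,5,6,7,9,10,11,12,13,14,15} (1-indexed).
Extract: c[3]=1 c[5]=1 c[6]=1 c[7]=0 c[9]=0 c[10]=1 c[11]=1 c[12]=1 c[13]=1 c[14]=1 c[15]=0
Data = 11100111110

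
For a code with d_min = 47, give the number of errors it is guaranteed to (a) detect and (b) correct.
(a) Detection requires d_min ≥ e+1, so e ≤ d_min − 1 = 46.
(b) Correction requires d_min ≥ 2t+1, so t ≤ ⌊(d_min − 1)/2⌋ = ⌊46/2⌋ = 23.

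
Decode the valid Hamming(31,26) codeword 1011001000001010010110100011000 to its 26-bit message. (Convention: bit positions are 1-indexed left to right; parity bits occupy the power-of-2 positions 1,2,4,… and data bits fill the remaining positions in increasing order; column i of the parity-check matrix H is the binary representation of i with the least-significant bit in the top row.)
Parity bits occupy power-of-2 positions; data bits are at positions {3,5,6,7,9,10,11,12,13,14,15,17,18,19,20,21,22,23,24,25,26,27,28,29,30,31} (1-indexed).
Extract: c[3]=1 c[5]=0 c[6]=0 c[7]=1 c[9]=0 c[10]=0 c[11]=0 c[12]=0 c[13]=1 c[14]=0 c[15]=1 c[17]=0 c[18]=1 c[19]=0 c[20]=1 c[21]=1 c[22]=0 c[23]=1 c[24]=0 c[25]=0 c[26]=0 c[27]=1 c[28]=1 c[29]=0 c[30]=0 c[31]=0
Data = 10010000101010110100011000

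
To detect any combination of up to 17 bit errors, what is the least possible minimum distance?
Detecting e errors requires d_min ≥ e + 1 = 17 + 1 = 18.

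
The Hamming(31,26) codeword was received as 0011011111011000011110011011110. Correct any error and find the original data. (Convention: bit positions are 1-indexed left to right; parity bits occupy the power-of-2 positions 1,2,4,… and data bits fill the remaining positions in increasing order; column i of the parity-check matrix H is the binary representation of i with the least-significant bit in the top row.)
Syndrome s = H · r^T (mod 2), r = 0011011111011000011110011011110:
  s[0] = (1010101010101010101010101010101)·(0011011111011000011110011011110) mod 2 = 0+0+1+0+0+0+1+0+1+0+0+0+1+0+0+0+0+0+1+0+1+0+0+0+1+0+1+0+1+0+0 mod 2 = 1
  s[1] = (0110011001100110011001100110011)·(0011011111011000011110011011110) mod 2 = 0+0+1+0+0+1+1+0+0+1+0+0+0+0+0+0+0+1+1+0+0+0+0+0+0+0+1+0+0+1+0 mod 2 = 0
  s[2] = (0001111000011110000111100001111)·(0011011111011000011110011011110) mod 2 = 0+0+0+1+0+1+1+0+0+0+0+1+1+0+0+0+0+0+0+1+1+0+0+0+0+0+0+1+1+1+0 mod 2 = 0
  s[3] = (0000000111111110000000011111111)·(0011011111011000011110011011110) mod 2 = 0+0+0+0+0+0+0+1+1+1+0+1+1+0+0+0+0+0+0+0+0+0+0+1+1+0+1+1+1+1+0 mod 2 = 1
  s[4] = (0000000000000001111111111111111)·(0011011111011000011110011011110) mod 2 = 0+0+0+0+0+0+0+0+0+0+0+0+0+0+0+0+0+1+1+1+1+0+0+1+1+0+1+1+1+1+0 mod 2 = 0
Syndrome = 10010
Column 9 of H equals this syndrome → error at bit 9 (1-indexed).
Flip bit 9: 0011011111011000011110011011110 → 0011011101011000011110011011110
Extract data bits at positions {3,5,6,7,9,10,11,12,13,14,15,17,18,19,20,21,22,23,24,25,26,27,28,29,30,31}: 10110101100011110011011110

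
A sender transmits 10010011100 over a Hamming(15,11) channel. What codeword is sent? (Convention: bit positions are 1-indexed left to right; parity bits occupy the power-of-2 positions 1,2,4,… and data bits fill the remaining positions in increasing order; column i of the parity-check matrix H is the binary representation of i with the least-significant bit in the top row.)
Codeword c = d · G (mod 2), d = 10010011100:
  c[0] = d·G[:,0] = (10010011100)·(11011010101) mod 2 = 1+0+0+1+0+0+1+0+1+0+0 mod 2 = 0
  c[1] = d·G[:,1] = (10010011100)·(10110110011) mod 2 = 1+0+0+1+0+0+1+0+0+0+0 mod 2 = 1
  c[2] = d·G[:,2] = (10010011100)·(10000000000) mod 2 = 1+0+0+0+0+0+0+0+0+0+0 mod 2 = 1
  c[3] = d·G[:,3] = (10010011100)·(01110001111) mod 2 = 0+0+0+1+0+0+0+1+1+0+0 mod 2 = 1
  c[4] = d·G[:,4] = (10010011100)·(01000000000) mod 2 = 0+0+0+0+0+0+0+0+0+0+0 mod 2 = 0
  c[5] = d·G[:,5] = (10010011100)·(00100000000) mod 2 = 0+0+0+0+0+0+0+0+0+0+0 mod 2 = 0
  c[6] = d·G[:,6] = (10010011100)·(00010000000) mod 2 = 0+0+0+1+0+0+0+0+0+0+0 mod 2 = 1
  c[7] = d·G[:,7] = (10010011100)·(00001111111) mod 2 = 0+0+0+0+0+0+1+1+1+0+0 mod 2 = 1
  c[8] = d·G[:,8] = (10010011100)·(00001000000) mod 2 = 0+0+0+0+0+0+0+0+0+0+0 mod 2 = 0
  c[9] = d·G[:,9] = (10010011100)·(00000100000) mod 2 = 0+0+0+0+0+0+0+0+0+0+0 mod 2 = 0
  c[10] = d·G[:,10] = (10010011100)·(00000010000) mod 2 = 0+0+0+0+0+0+1+0+0+0+0 mod 2 = 1
  c[11] = d·G[:,11] = (10010011100)·(00000001000) mod 2 = 0+0+0+0+0+0+0+1+0+0+0 mod 2 = 1
  c[12] = d·G[:,12] = (10010011100)·(00000000100) mod 2 = 0+0+0+0+0+0+0+0+1+0+0 mod 2 = 1
  c[13] = d·G[:,13] = (10010011100)·(00000000010) mod 2 = 0+0+0+0+0+0+0+0+0+0+0 mod 2 = 0
  c[14] = d·G[:,14] = (10010011100)·(00000000001) mod 2 = 0+0+0+0+0+0+0+0+0+0+0 mod 2 = 0
Codeword = 011100110011100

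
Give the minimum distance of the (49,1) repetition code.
d_min = 49 (the only two codewords are 0…0 and 1…1, differing in all 49 positions).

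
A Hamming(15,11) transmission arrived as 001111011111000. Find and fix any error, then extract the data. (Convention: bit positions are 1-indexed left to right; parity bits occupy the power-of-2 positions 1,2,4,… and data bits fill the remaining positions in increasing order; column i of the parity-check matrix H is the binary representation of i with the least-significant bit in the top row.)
Syndrome s = H · r^T (mod 2), r = 001111011111000:
  s[0] = (101010101010101)·(001111011111000) mod 2 = 0+0+1+0+1+0+0+0+1+0+1+0+0+0+0 mod 2 = 0
  s[1] = (011001100110011)·(001111011111000) mod 2 = 0+0+1+0+0+1+0+0+0+1+1+0+0+0+0 mod 2 = 0
  s[2] = (000111100001111)·(001111011111000) mod 2 = 0+0+0+1+1+1+0+0+0+0+0+1+0+0+0 mod 2 = 0
  s[3] = (000000011111111)·(001111011111000) mod 2 = 0+0+0+0+0+0+0+1+1+1+1+1+0+0+0 mod 2 = 1
Syndrome = 0001
Column 8 of H equals this syndrome → error at bit 8 (1-indexed).
Flip bit 8: 001111011111000 → 001111001111000
Extract data bits at positions {3,5,6,7,9,10,11,12,13,14,15}: 11101111000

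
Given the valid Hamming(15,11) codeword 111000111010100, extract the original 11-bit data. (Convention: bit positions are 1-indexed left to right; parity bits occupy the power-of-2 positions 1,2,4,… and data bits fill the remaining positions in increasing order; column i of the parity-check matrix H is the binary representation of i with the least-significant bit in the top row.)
Parity bits occupy power-of-2 positions; data bits are at positions {3,5,6,7,9,10,11,12,13,14,15} (1-indexed).
Extract: c[3]=1 c[5]=0 c[6]=0 c[7]=1 c[9]=1 c[10]=0 c[11]=1 c[12]=0 c[13]=1 c[14]=0 c[15]=0
Data = 10011010100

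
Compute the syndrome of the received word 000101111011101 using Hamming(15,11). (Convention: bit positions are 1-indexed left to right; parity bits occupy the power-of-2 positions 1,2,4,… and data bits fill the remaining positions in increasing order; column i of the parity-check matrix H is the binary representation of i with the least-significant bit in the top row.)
Syndrome s = H · r^T (mod 2), r = 000101111011101:
  s[0] = (101010101010101)·(000101111011101) mod 2 = 0+0+0+0+0+0+1+0+1+0+1+0+1+0+1 mod 2 = 1
  s[1] = (011001100110011)·(000101111011101) mod 2 = 0+0+0+0+0+1+1+0+0+0+1+0+0+0+1 mod 2 = 0
  s[2] = (000111100001111)·(000101111011101) mod 2 = 0+0+0+1+0+1+1+0+0+0+0+1+1+0+1 mod 2 = 0
  s[3] = (000000011111111)·(000101111011101) mod 2 = 0+0+0+0+0+0+0+1+1+0+1+1+1+0+1 mod 2 = 0
Syndrome = 1000
Non-zero syndrome: error at position 1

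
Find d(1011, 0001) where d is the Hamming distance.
XOR = 1010, count of 1s = 2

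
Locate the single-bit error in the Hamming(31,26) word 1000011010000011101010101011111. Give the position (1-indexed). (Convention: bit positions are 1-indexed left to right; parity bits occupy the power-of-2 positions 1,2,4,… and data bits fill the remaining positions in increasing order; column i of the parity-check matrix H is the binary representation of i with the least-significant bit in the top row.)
Syndrome s = H · r^T (mod 2), r = 1000011010000011101010101011111:
  s[0] = (1010101010101010101010101010101)·(1000011010000011101010101011111) mod 2 = 1+0+0+0+0+0+1+0+1+0+0+0+0+0+1+0+1+0+1+0+1+0+1+0+1+0+1+0+1+0+1 mod 2 = 0
  s[1] = (0110011001100110011001100110011)·(1000011010000011101010101011111) mod 2 = 0+0+0+0+0+1+1+0+0+0+0+0+0+0+1+0+0+0+1+0+0+0+1+0+0+0+1+0+0+1+1 mod 2 = 0
  s[2] = (0001111000011110000111100001111)·(1000011010000011101010101011111) mod 2 = 0+0+0+0+0+1+1+0+0+0+0+0+0+0+1+0+0+0+0+0+1+0+1+0+0+0+0+1+1+1+1 mod 2 = 1
  s[3] = (0000000111111110000000011111111)·(1000011010000011101010101011111) mod 2 = 0+0+0+0+0+0+0+0+1+0+0+0+0+0+1+0+0+0+0+0+0+0+0+0+1+0+1+1+1+1+1 mod 2 = 0
  s[4] = (0000000000000001111111111111111)·(1000011010000011101010101011111) mod 2 = 0+0+0+0+0+0+0+0+0+0+0+0+0+0+0+1+1+0+1+0+1+0+1+0+1+0+1+1+1+1+1 mod 2 = 1
Syndrome = 00101
Column i of H is the binary representation of i, so the syndrome is the binary index of the flipped bit.
Read s = 00101 with s[0] as LSB: 0·2^0 + 0·2^1 + 1·2^2 + 0·2^3 + 1·2^4 = 20.
Error is at bit position 20.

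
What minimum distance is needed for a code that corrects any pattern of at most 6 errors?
Correcting t errors requires d_min ≥ 2t + 1 = 2·6 + 1 = 13.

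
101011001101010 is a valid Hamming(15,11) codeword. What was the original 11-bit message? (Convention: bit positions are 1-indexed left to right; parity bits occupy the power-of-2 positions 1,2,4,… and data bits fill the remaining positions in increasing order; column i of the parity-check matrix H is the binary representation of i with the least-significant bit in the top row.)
Parity bits occupy power-of-2 positions; data bits are at positions {3,5,6,7,9,10,11,12,13,14,15} (1-indexed).
Extract: c[3]=1 c[5]=1 c[6]=1 c[7]=0 c[9]=1 c[10]=1 c[11]=0 c[12]=1 c[13]=0 c[14]=1 c[15]=0
Data = 11101101010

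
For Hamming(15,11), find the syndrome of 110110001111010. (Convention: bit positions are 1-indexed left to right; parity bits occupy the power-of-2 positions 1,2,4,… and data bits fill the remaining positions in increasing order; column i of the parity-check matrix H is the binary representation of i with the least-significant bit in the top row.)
Syndrome s = H · r^T (mod 2), r = 110110001111010:
  s[0] = (101010101010101)·(110110001111010) mod 2 = 1+0+0+0+1+0+0+0+1+0+1+0+0+0+0 mod 2 = 0
  s[1] = (011001100110011)·(110110001111010) mod 2 = 0+1+0+0+0+0+0+0+0+1+1+0+0+1+0 mod 2 = 0
  s[2] = (000111100001111)·(110110001111010) mod 2 = 0+0+0+1+1+0+0+0+0+0+0+1+0+1+0 mod 2 = 0
  s[3] = (000000011111111)·(110110001111010) mod 2 = 0+0+0+0+0+0+0+0+1+1+1+1+0+1+0 mod 2 = 1
Syndrome = 0001
Non-zero syndrome: error at position 8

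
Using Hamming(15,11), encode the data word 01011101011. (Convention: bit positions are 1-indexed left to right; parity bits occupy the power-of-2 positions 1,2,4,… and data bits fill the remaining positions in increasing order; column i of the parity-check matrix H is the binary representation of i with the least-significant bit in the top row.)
Codeword c = d · G (mod 2), d = 01011101011:
  c[0] = d·G[:,0] = (01011101011)·(11011010101) mod 2 = 0+1+0+1+1+0+0+0+0+0+1 mod 2 = 0
  c[1] = d·G[:,1] = (01011101011)·(10110110011) mod 2 = 0+0+0+1+0+1+0+0+0+1+1 mod 2 = 0
  c[2] = d·G[:,2] = (01011101011)·(10000000000) mod 2 = 0+0+0+0+0+0+0+0+0+0+0 mod 2 = 0
  c[3] = d·G[:,3] = (01011101011)·(01110001111) mod 2 = 0+1+0+1+0+0+0+1+0+1+1 mod 2 = 1
  c[4] = d·G[:,4] = (01011101011)·(01000000000) mod 2 = 0+1+0+0+0+0+0+0+0+0+0 mod 2 = 1
  c[5] = d·G[:,5] = (01011101011)·(00100000000) mod 2 = 0+0+0+0+0+0+0+0+0+0+0 mod 2 = 0
  c[6] = d·G[:,6] = (01011101011)·(00010000000) mod 2 = 0+0+0+1+0+0+0+0+0+0+0 mod 2 = 1
  c[7] = d·G[:,7] = (01011101011)·(00001111111) mod 2 = 0+0+0+0+1+1+0+1+0+1+1 mod 2 = 1
  c[8] = d·G[:,8] = (01011101011)·(00001000000) mod 2 = 0+0+0+0+1+0+0+0+0+0+0 mod 2 = 1
  c[9] = d·G[:,9] = (01011101011)·(00000100000) mod 2 = 0+0+0+0+0+1+0+0+0+0+0 mod 2 = 1
  c[10] = d·G[:,10] = (01011101011)·(00000010000) mod 2 = 0+0+0+0+0+0+0+0+0+0+0 mod 2 = 0
  c[11] = d·G[:,11] = (01011101011)·(00000001000) mod 2 = 0+0+0+0+0+0+0+1+0+0+0 mod 2 = 1
  c[12] = d·G[:,12] = (01011101011)·(00000000100) mod 2 = 0+0+0+0+0+0+0+0+0+0+0 mod 2 = 0
  c[13] = d·G[:,13] = (01011101011)·(00000000010) mod 2 = 0+0+0+0+0+0+0+0+0+1+0 mod 2 = 1
  c[14] = d·G[:,14] = (01011101011)·(00000000001) mod 2 = 0+0+0+0+0+0+0+0+0+0+1 mod 2 = 1
Codeword = 000110111101011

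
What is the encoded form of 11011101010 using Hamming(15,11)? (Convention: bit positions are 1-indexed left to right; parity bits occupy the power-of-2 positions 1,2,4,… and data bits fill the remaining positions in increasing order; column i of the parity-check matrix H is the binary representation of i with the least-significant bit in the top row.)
Codeword c = d · G (mod 2), d = 11011101010:
  c[0] = d·G[:,0] = (11011101010)·(11011010101) mod 2 = 1+1+0+1+1+0+0+0+0+0+0 mod 2 = 0
  c[1] = d·G[:,1] = (11011101010)·(10110110011) mod 2 = 1+0+0+1+0+1+0+0+0+1+0 mod 2 = 0
  c[2] = d·G[:,2] = (11011101010)·(10000000000) mod 2 = 1+0+0+0+0+0+0+0+0+0+0 mod 2 = 1
  c[3] = d·G[:,3] = (11011101010)·(01110001111) mod 2 = 0+1+0+1+0+0+0+1+0+1+0 mod 2 = 0
  c[4] = d·G[:,4] = (11011101010)·(01000000000) mod 2 = 0+1+0+0+0+0+0+0+0+0+0 mod 2 = 1
  c[5] = d·G[:,5] = (11011101010)·(00100000000) mod 2 = 0+0+0+0+0+0+0+0+0+0+0 mod 2 = 0
  c[6] = d·G[:,6] = (11011101010)·(00010000000) mod 2 = 0+0+0+1+0+0+0+0+0+0+0 mod 2 = 1
  c[7] = d·G[:,7] = (11011101010)·(00001111111) mod 2 = 0+0+0+0+1+1+0+1+0+1+0 mod 2 = 0
  c[8] = d·G[:,8] = (11011101010)·(00001000000) mod 2 = 0+0+0+0+1+0+0+0+0+0+0 mod 2 = 1
  c[9] = d·G[:,9] = (11011101010)·(00000100000) mod 2 = 0+0+0+0+0+1+0+0+0+0+0 mod 2 = 1
  c[10] = d·G[:,10] = (11011101010)·(00000010000) mod 2 = 0+0+0+0+0+0+0+0+0+0+0 mod 2 = 0
  c[11] = d·G[:,11] = (11011101010)·(00000001000) mod 2 = 0+0+0+0+0+0+0+1+0+0+0 mod 2 = 1
  c[12] = d·G[:,12] = (11011101010)·(00000000100) mod 2 = 0+0+0+0+0+0+0+0+0+0+0 mod 2 = 0
  c[13] = d·G[:,13] = (11011101010)·(00000000010) mod 2 = 0+0+0+0+0+0+0+0+0+1+0 mod 2 = 1
  c[14] = d·G[:,14] = (11011101010)·(00000000001) mod 2 = 0+0+0+0+0+0+0+0+0+0+0 mod 2 = 0
Codeword = 001010101101010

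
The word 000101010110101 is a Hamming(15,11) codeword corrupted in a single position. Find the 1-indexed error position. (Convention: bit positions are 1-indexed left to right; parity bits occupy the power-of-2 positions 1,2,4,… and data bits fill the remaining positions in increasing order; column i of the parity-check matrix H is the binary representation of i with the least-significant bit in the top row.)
Syndrome s = H · r^T (mod 2), r = 000101010110101:
  s[0] = (101010101010101)·(000101010110101) mod 2 = 0+0+0+0+0+0+0+0+0+0+1+0+1+0+1 mod 2 = 1
  s[1] = (011001100110011)·(000101010110101) mod 2 = 0+0+0+0+0+1+0+0+0+1+1+0+0+0+1 mod 2 = 0
  s[2] = (000111100001111)·(000101010110101) mod 2 = 0+0+0+1+0+1+0+0+0+0+0+0+1+0+1 mod 2 = 0
  s[3] = (000000011111111)·(000101010110101) mod 2 = 0+0+0+0+0+0+0+1+0+1+1+0+1+0+1 mod 2 = 1
Syndrome = 1001
Column i of H is the binary representation of i, so the syndrome is the binary index of the flipped bit.
Read s = 1001 with s[0] as LSB: 1·2^0 + 0·2^1 + 0·2^2 + 1·2^3 = 9.
Error is at bit position 9.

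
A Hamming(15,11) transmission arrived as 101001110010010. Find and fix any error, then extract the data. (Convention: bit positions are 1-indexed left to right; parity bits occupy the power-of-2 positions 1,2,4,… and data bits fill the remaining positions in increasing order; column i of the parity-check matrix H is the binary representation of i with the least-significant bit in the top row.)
Syndrome s = H · r^T (mod 2), r = 101001110010010:
  s[0] = (101010101010101)·(101001110010010) mod 2 = 1+0+1+0+0+0+1+0+0+0+1+0+0+0+0 mod 2 = 0
  s[1] = (011001100110011)·(101001110010010) mod 2 = 0+0+1+0+0+1+1+0+0+0+1+0+0+1+0 mod 2 = 1
  s[2] = (000111100001111)·(101001110010010) mod 2 = 0+0+0+0+0+1+1+0+0+0+0+0+0+1+0 mod 2 = 1
  s[3] = (000000011111111)·(101001110010010) mod 2 = 0+0+0+0+0+0+0+1+0+0+1+0+0+1+0 mod 2 = 1
Syndrome = 0111
Column 14 of H equals this syndrome → error at bit 14 (1-indexed).
Flip bit 14: 101001110010010 → 101001110010000
Extract data bits at positions {3,5,6,7,9,10,11,12,13,14,15}: 10110010000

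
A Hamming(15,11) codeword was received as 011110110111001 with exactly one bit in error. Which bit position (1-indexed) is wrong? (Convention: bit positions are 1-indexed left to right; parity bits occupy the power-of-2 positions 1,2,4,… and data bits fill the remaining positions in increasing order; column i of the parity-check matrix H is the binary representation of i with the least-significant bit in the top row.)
Syndrome s = H · r^T (mod 2), r = 011110110111001:
  s[0] = (101010101010101)·(011110110111001) mod 2 = 0+0+1+0+1+0+1+0+0+0+1+0+0+0+1 mod 2 = 1
  s[1] = (011001100110011)·(011110110111001) mod 2 = 0+1+1+0+0+0+1+0+0+1+1+0+0+0+1 mod 2 = 0
  s[2] = (000111100001111)·(011110110111001) mod 2 = 0+0+0+1+1+0+1+0+0+0+0+1+0+0+1 mod 2 = 1
  s[3] = (000000011111111)·(011110110111001) mod 2 = 0+0+0+0+0+0+0+1+0+1+1+1+0+0+1 mod 2 = 1
Syndrome = 1011
Column i of H is the binary representation of i, so the syndrome is the binary index of the flipped bit.
Read s = 1011 with s[0] as LSB: 1·2^0 + 0·2^1 + 1·2^2 + 1·2^3 = 13.
Error is at bit position 13.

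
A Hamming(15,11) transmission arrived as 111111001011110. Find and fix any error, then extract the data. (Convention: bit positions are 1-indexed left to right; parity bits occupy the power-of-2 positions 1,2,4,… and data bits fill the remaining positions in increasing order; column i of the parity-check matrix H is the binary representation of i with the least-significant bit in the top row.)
Syndrome s = H · r^T (mod 2), r = 111111001011110:
  s[0] = (101010101010101)·(111111001011110) mod 2 = 1+0+1+0+1+0+0+0+1+0+1+0+1+0+0 mod 2 = 0
  s[1] = (011001100110011)·(111111001011110) mod 2 = 0+1+1+0+0+1+0+0+0+0+1+0+0+1+0 mod 2 = 1
  s[2] = (000111100001111)·(111111001011110) mod 2 = 0+0+0+1+1+1+0+0+0+0+0+1+1+1+0 mod 2 = 0
  s[3] = (000000011111111)·(111111001011110) mod 2 = 0+0+0+0+0+0+0+0+1+0+1+1+1+1+0 mod 2 = 1
Syndrome = 0101
Column 10 of H equals this syndrome → error at bit 10 (1-indexed).
Flip bit 10: 111111001011110 → 111111001111110
Extract data bits at positions {3,5,6,7,9,10,11,12,13,14,15}: 11101111110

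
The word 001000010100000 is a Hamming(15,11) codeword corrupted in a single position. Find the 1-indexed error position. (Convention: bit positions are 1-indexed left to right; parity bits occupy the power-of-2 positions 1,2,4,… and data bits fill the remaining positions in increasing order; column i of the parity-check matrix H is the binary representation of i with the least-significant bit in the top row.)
Syndrome s = H · r^T (mod 2), r = 001000010100000:
  s[0] = (101010101010101)·(001000010100000) mod 2 = 0+0+1+0+0+0+0+0+0+0+0+0+0+0+0 mod 2 = 1
  s[1] = (011001100110011)·(001000010100000) mod 2 = 0+0+1+0+0+0+0+0+0+1+0+0+0+0+0 mod 2 = 0
  s[2] = (000111100001111)·(001000010100000) mod 2 = 0+0+0+0+0+0+0+0+0+0+0+0+0+0+0 mod 2 = 0
  s[3] = (000000011111111)·(001000010100000) mod 2 = 0+0+0+0+0+0+0+1+0+1+0+0+0+0+0 mod 2 = 0
Syndrome = 1000
Column i of H is the binary representation of i, so the syndrome is the binary index of the flipped bit.
Read s = 1000 with s[0] as LSB: 1·2^0 + 0·2^1 + 0·2^2 + 0·2^3 = 1.
Error is at bit position 1.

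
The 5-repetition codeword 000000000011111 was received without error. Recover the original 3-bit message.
Split into 5-bit blocks: 00000 00000 11111
Data = 001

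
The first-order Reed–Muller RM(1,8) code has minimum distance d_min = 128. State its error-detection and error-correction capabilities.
Detection only: up to d_min − 1 = 127 errors.
Correction: up to ⌊(d_min − 1)/2⌋ = ⌊127/2⌋ = 63 errors.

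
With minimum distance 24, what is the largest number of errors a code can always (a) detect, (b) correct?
(a) Detection requires d_min ≥ e+1, so e ≤ d_min − 1 = 23.
(b) Correction requires d_min ≥ 2t+1, so t ≤ ⌊(d_min − 1)/2⌋ = ⌊23/2⌋ = 11.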